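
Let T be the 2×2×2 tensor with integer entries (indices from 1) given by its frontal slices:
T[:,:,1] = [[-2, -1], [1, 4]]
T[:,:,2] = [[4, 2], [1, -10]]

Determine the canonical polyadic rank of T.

2

Lower bound: in the mode-3 unfolding of T (rows indexed by k, columns by (i,j)) the 2×2 minor on rows k ∈ {1, 2}, columns (i,j) ∈ {(1,1), (2,1)} is det [[-2, 1], [4, 1]] = -6 ≠ 0, so that unfolding has rank ≥ 2 and hence rank(T) ≥ 2 (CP rank is at least every unfolding rank, though it can be larger).
Upper bound: with S_k = T[:,:,k], the two rank-1 terms a₁b₁ᵀ, a₂b₂ᵀ are the rank-1 members of the pencil x·S₁ + y·S₂.
det(x·S₁ + y·S₂) is −7·x² + 35·xy − 42·y² = (-7)·(x − 3·y)(x − 2·y), vanishing at (x:y) = (3:1) and (2:1).
M₁ = 3·S₁ + S₂ = [[-2, -1], [4, 2]] = −[1, -2][2, 1]ᵀ and M₂ = 2·S₁ + S₂ = [[0, 0], [3, -2]] = [0, 1][3, -2]ᵀ, so take a₁ = [1, -2], b₁ = [2, 1], a₂ = [0, 1], b₂ = [3, -2].
Each slice is an integer combination of E₁ = a₁b₁ᵀ and E₂ = a₂b₂ᵀ: S₁ = −E₁ − E₂, S₂ = 2·E₁ + 3·E₂; reading off coefficients, c₁ = [-1, 2] and c₂ = [-1, 3].
Hence T = [1, -2] (x) [2, 1] (x) [-1, 2] + [0, 1] (x) [3, -2] (x) [-1, 3], so rank(T) ≤ 2.
These bounds meet, so rank(T) = 2.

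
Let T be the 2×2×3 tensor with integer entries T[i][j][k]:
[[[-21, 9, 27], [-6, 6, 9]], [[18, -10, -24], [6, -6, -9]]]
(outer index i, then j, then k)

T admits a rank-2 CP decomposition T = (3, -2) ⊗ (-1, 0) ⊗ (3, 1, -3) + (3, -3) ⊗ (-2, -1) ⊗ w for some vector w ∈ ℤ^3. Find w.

Subtract the known terms from T to get the rank-1 residual R = (3, -3) ⊗ (-2, -1) ⊗ w, so R[i,j,k] = a[i]·b[j]·w[k]. Pick indices with nonzero a[0]·b[0] = (3)·(-2) = -6. Only the fibre through (0,0,·) is needed: R[0,0,:] = T[0,0,:] − Σₗ aₗ[0]bₗ[0]cₗ = [-21, 9, 27] − (3)·(-1)·(3, 1, -3) = [-12, 12, 18]. Then w[k] = R[0,0,k] / -6 for each k, giving w = [-12, 12, 18] / -6 = (2, -2, -3).

w = (2, -2, -3)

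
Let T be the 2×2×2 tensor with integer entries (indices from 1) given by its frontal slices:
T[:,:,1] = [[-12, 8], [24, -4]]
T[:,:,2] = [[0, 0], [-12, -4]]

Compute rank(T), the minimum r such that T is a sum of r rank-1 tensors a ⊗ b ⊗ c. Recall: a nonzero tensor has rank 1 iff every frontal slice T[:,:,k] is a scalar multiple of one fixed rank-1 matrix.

2

Lower bound: the mode-1 unfolding of T (rows indexed by i, columns by (j,k) = (1,1), (1,2), (2,1), (2,2)) is [[-12, 0, 8, 0], [24, -12, -4, -4]].
There the 2×2 minor on rows i ∈ {1, 2}, columns (j,k) ∈ {(1,1), (1,2)} is det [[-12, 0], [24, -12]] = 144 ≠ 0, so this unfolding has rank ≥ 2; CP rank is at least every unfolding rank, so rank(T) ≥ 2. (Flattening ranks never certify an upper bound on CP rank; for that we must actually write T with 2 rank-1 terms.)
Upper bound — finding two terms. Write S_k = T[:,:,k] for the frontal slices: S₁ = [[-12, 8], [24, -4]], S₂ = [[0, 0], [-12, -4]].
If T = a₁ ⊗ b₁ ⊗ c₁ + a₂ ⊗ b₂ ⊗ c₂ then each S_k = c₁[k]·a₁b₁ᵀ + c₂[k]·a₂b₂ᵀ. S₁ and S₂ are linearly independent, so a₁b₁ᵀ and a₂b₂ᵀ must span the same plane of matrices: they are the rank-1 matrices of the form x·S₁ + y·S₂.
det(x·S₁ + y·S₂) is −144·x² + 144·xy = (-144)·(x − y)(x), vanishing at (x:y) = (1:1) and (0:1).
M₁ = S₁ + S₂ = [[-12, 8], [12, -8]] = (-4)·(1, -1)(3, -2)ᵀ and M₂ = S₂ = [[0, 0], [-12, -4]] = (-4)·(0, 1)(3, 1)ᵀ, so take a₁ = (1, -1), b₁ = (3, -2), a₂ = (0, 1), b₂ = (3, 1).
Each slice is an integer combination of E₁ = a₁b₁ᵀ and E₂ = a₂b₂ᵀ: S₁ = −4·E₁ + 4·E₂, S₂ = −4·E₂; reading off coefficients, c₁ = (-4, 0) and c₂ = (4, -4).
Hence T = (1, -1) ⊗ (3, -2) ⊗ (-4, 0) + (0, 1) ⊗ (3, 1) ⊗ (4, -4), so rank(T) ≤ 2.
These bounds meet, so rank(T) = 2.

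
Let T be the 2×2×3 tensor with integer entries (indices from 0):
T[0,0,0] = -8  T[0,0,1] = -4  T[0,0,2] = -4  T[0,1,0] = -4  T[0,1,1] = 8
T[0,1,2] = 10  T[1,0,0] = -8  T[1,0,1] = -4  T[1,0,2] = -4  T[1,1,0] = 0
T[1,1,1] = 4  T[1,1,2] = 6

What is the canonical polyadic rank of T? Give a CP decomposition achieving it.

rank(T) = 3

Lower bound: the mode-3 unfolding of T (rows indexed by k, columns by (i,j) = (0,0), (0,1), (1,0), (1,1)) is [[-8, -4, -8, 0], [-4, 8, -4, 4], [-4, 10, -4, 6]].
There the 3×3 minor on rows k ∈ {0, 1, 2}, columns (i,j) ∈ {(0,0), (0,1), (1,1)} is det [[-8, -4, 0], [-4, 8, 4], [-4, 10, 6]] = -96 ≠ 0, so this unfolding has rank ≥ 3; CP rank is at least every unfolding rank, so rank(T) ≥ 3. (This is only a lower bound: in general the CP rank may exceed every unfolding rank, so we still need to exhibit 3 rank-1 terms summing to T.)
Upper bound: T is a sum of 3 rank-1 terms, T = [1, 1] ⊗ [0, 1] ⊗ [-4, -4, -2] + [1, 1] ⊗ [1, -1] ⊗ [-8, -4, -4] + [2, 1] ⊗ [0, 1] ⊗ [-4, 4, 4] (written with every a and b primitive with positive leading entry and the scale carried by c; CP decompositions are not unique, and this one is verified by expanding entrywise), so rank(T) ≤ 3.
These bounds meet, so rank(T) = 3.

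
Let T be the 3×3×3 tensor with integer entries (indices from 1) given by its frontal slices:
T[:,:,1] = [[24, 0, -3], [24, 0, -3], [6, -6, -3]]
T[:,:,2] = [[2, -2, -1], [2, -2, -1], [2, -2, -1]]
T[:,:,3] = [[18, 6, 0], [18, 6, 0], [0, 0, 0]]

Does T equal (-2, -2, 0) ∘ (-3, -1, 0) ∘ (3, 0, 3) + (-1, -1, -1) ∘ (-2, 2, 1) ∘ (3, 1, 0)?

Yes

Reconstruct entrywise from the claimed factors. For example, T[2,2,1] = 0 and Σₗ aₗ[2]bₗ[2]cₗ[1] = (-2)·(-1)·(3) + (-1)·(2)·(3) = 0; checking all 27 entries, every one matches. The claim holds.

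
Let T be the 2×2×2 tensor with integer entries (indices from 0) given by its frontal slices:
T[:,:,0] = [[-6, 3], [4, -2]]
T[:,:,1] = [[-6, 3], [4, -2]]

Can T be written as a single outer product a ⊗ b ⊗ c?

Yes

If T = a ⊗ b ⊗ c then every fibre of T is a multiple of the corresponding factor, so read the factors off the fibres through the nonzero entry T[0,0,0] = -6.
The mode-1 fibre T[:,0,0] = [-6, 4] gives a = [3, -2] (primitive direction); the mode-2 fibre T[0,:,0] = [-6, 3] gives b = [2, -1]; then c[k] = T[0,0,k] / (a[0]·b[0]) = [-6, -6] / 6 = [-1, -1].
Expanding [3, -2] ⊗ [2, -1] ⊗ [-1, -1] reproduces all 8 entries of T, so T = [3, -2] ⊗ [2, -1] ⊗ [-1, -1] and rank(T) ≤ 1.
Equivalently every frontal slice T[:,:,k] is c[k] times the rank-1 matrix [3, -2] ⊗ [2, -1]. So T has rank 1 (it is nonzero).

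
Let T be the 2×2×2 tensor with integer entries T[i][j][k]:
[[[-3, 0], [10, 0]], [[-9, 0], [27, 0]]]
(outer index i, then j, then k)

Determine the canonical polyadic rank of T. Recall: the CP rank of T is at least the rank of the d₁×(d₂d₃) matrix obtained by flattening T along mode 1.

2

Lower bound: in the mode-1 unfolding of T (rows indexed by i, columns by (j,k)) the 2×2 minor on rows i ∈ {0, 1}, columns (j,k) ∈ {(0,0), (1,0)} is det [[-3, 10], [-9, 27]] = 9 ≠ 0, so that unfolding has rank ≥ 2 and hence rank(T) ≥ 2 (CP rank is at least every unfolding rank, though it can be larger).
Upper bound: T[:,:,k] = c[k]·M for every slice, with c = [1, 0] and M = [[-3, 10], [-9, 27]] (rows i, columns j).
Splitting M by its rows (i = 0, 1), M = [1, 0][-3, 10]ᵀ + [0, 1][-9, 27]ᵀ.
Hence T = [1, 0] (x) [-3, 10] (x) [1, 0] + [0, 1] (x) [-9, 27] (x) [1, 0], so rank(T) ≤ 2.
These bounds meet, so rank(T) = 2.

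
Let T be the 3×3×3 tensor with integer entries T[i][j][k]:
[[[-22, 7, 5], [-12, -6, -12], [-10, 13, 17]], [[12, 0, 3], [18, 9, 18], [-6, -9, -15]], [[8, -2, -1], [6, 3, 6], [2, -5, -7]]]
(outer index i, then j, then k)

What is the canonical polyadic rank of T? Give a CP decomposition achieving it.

rank(T) = 2

Lower bound: the mode-2 unfolding of T (rows indexed by j, columns by (i,k) = (0,0), (0,1), (0,2), (1,0), (1,1), (1,2), (2,0), (2,1), (2,2)) is [[-22, 7, 5, 12, 0, 3, 8, -2, -1], [-12, -6, -12, 18, 9, 18, 6, 3, 6], [-10, 13, 17, -6, -9, -15, 2, -5, -7]].
There the 2×2 minor on rows j ∈ {0, 1}, columns (i,k) ∈ {(0,0), (0,1)} is det [[-22, 7], [-12, -6]] = 216 ≠ 0, so this unfolding has rank ≥ 2; CP rank is at least every unfolding rank, so rank(T) ≥ 2. (This is only a lower bound: in general the CP rank may exceed every unfolding rank, so we still need to exhibit 2 rank-1 terms summing to T.)
Upper bound — finding two terms. Write S_k = T[:,:,k] for the frontal slices: S₀ = [[-22, -12, -10], [12, 18, -6], [8, 6, 2]], S₁ = [[7, -6, 13], [0, 9, -9], [-2, 3, -5]], S₂ = [[5, -12, 17], [3, 18, -15], [-1, 6, -7]].
If T = a₁ ⊗ b₁ ⊗ c₁ + a₂ ⊗ b₂ ⊗ c₂ then each S_k = c₁[k]·a₁b₁ᵀ + c₂[k]·a₂b₂ᵀ. S₀ and S₁ are linearly independent, so a₁b₁ᵀ and a₂b₂ᵀ must span the same plane of matrices: they are the rank-1 matrices of the form x·S₀ + y·S₁.
The 2×2 minor of x·S₀ + y·S₁ on rows {0,1}, columns {0,1} is −252·x² + 63·y² = (-63)·(2·x − y)(2·x + y), vanishing at (x:y) = (1:2) and (1:-2).
M₁ = S₀ + 2·S₁ = [[-8, -24, 16], [12, 36, -24], [4, 12, -8]] = (-4)·[2, -3, -1][1, 3, -2]ᵀ and M₂ = S₀ − 2·S₁ = [[-36, 0, -36], [12, 0, 12], [12, 0, 12]] = (-12)·[3, -1, -1][1, 0, 1]ᵀ, so take a₁ = [2, -3, -1], b₁ = [1, 3, -2], a₂ = [3, -1, -1], b₂ = [1, 0, 1].
Each slice is an integer combination of E₁ = a₁b₁ᵀ and E₂ = a₂b₂ᵀ: S₀ = −2·E₁ − 6·E₂, S₁ = −E₁ + 3·E₂, S₂ = −2·E₁ + 3·E₂; reading off coefficients, c₁ = [-2, -1, -2] and c₂ = [-6, 3, 3].
Hence T = [2, -3, -1] ⊗ [1, 3, -2] ⊗ [-2, -1, -2] + [3, -1, -1] ⊗ [1, 0, 1] ⊗ [-6, 3, 3], so rank(T) ≤ 2.
These bounds meet, so rank(T) = 2.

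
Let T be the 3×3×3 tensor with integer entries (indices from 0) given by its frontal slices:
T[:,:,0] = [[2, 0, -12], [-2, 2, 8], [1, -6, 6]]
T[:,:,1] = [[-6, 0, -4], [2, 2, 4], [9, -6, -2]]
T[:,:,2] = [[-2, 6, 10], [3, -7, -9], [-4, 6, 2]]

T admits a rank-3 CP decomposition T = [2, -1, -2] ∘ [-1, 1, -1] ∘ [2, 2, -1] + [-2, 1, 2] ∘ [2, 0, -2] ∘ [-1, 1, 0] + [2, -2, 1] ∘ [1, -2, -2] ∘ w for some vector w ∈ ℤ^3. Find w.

Subtract the known terms from T to get the rank-1 residual R = [2, -2, 1] ∘ [1, -2, -2] ∘ w, so R[i,j,k] = a[i]·b[j]·w[k]. Pick indices with nonzero a[0]·b[0] = (2)·(1) = 2. Only the fibre through (0,0,·) is needed: R[0,0,:] = T[0,0,:] − Σₗ aₗ[0]bₗ[0]cₗ = [2, -6, -2] − (2)·(-1)·[2, 2, -1] − (-2)·(2)·[-1, 1, 0] = [2, 2, -4]. Then w[k] = R[0,0,k] / 2 for each k, giving w = [2, 2, -4] / 2 = [1, 1, -2].

w = [1, 1, -2]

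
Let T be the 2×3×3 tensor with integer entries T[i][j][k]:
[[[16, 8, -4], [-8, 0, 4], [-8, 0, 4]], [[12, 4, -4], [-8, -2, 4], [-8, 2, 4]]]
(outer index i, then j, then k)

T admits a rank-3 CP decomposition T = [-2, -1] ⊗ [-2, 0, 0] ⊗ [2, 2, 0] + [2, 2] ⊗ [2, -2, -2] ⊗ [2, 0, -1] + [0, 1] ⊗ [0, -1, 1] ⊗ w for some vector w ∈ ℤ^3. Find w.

Subtract the known terms from T to get the rank-1 residual R = [0, 1] ⊗ [0, -1, 1] ⊗ w, so R[i,j,k] = a[i]·b[j]·w[k]. Pick indices with nonzero a[1]·b[1] = (1)·(-1) = -1. Only the fibre through (1,1,·) is needed: R[1,1,:] = T[1,1,:] − Σₗ aₗ[1]bₗ[1]cₗ = [-8, -2, 4] − (-1)·(0)·[2, 2, 0] − (2)·(-2)·[2, 0, -1] = [0, -2, 0]. Then w[k] = R[1,1,k] / -1 for each k, giving w = [0, -2, 0] / -1 = [0, 2, 0].

w = [0, 2, 0]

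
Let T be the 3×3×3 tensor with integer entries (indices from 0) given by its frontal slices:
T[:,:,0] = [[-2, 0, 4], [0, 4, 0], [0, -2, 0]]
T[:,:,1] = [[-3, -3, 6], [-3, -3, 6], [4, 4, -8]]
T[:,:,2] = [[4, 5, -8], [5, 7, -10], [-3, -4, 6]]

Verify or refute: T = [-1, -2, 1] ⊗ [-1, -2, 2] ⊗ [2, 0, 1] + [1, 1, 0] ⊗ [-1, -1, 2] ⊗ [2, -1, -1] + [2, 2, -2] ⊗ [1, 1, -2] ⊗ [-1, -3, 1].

Reconstruct entry (0,0,1) from the claimed factors: Σₗ aₗ[0]bₗ[0]cₗ[1] = (-1)·(-1)·(0) + (1)·(-1)·(-1) + (2)·(1)·(-3) = -5, but T[0,0,1] = -3. The claim is false.

No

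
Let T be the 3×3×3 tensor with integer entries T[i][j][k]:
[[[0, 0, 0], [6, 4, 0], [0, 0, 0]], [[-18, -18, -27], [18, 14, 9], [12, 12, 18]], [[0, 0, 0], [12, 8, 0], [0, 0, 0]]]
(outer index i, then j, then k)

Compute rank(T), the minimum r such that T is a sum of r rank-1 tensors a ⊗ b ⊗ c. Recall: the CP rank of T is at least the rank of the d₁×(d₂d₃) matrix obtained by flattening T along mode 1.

2

Lower bound: the mode-3 unfolding of T (rows indexed by k, columns by (i,j) = (0,0), (0,1), (0,2), (1,0), (1,1), (1,2), (2,0), (2,1), (2,2)) is [[0, 6, 0, -18, 18, 12, 0, 12, 0], [0, 4, 0, -18, 14, 12, 0, 8, 0], [0, 0, 0, -27, 9, 18, 0, 0, 0]].
There the 2×2 minor on rows k ∈ {0, 1}, columns (i,j) ∈ {(0,1), (1,0)} is det [[6, -18], [4, -18]] = -36 ≠ 0, so this unfolding has rank ≥ 2; CP rank is at least every unfolding rank, so rank(T) ≥ 2. (Flattening ranks never certify an upper bound on CP rank; for that we must actually write T with 2 rank-1 terms.)
Upper bound — finding two terms. Write S_k = T[:,:,k] for the frontal slices: S₀ = [[0, 6, 0], [-18, 18, 12], [0, 12, 0]], S₁ = [[0, 4, 0], [-18, 14, 12], [0, 8, 0]], S₂ = [[0, 0, 0], [-27, 9, 18], [0, 0, 0]].
If T = a₁ ⊗ b₁ ⊗ c₁ + a₂ ⊗ b₂ ⊗ c₂ then each S_k = c₁[k]·a₁b₁ᵀ + c₂[k]·a₂b₂ᵀ. S₀ and S₁ are linearly independent, so a₁b₁ᵀ and a₂b₂ᵀ must span the same plane of matrices: they are the rank-1 matrices of the form x·S₀ + y·S₁.
The 2×2 minor of x·S₀ + y·S₁ on rows {0,1}, columns {0,1} is 108·x² + 180·xy + 72·y² = 36·(3·x + 2·y)(x + y), vanishing at (x:y) = (2:-3) and (1:-1).
M₁ = 2·S₀ − 3·S₁ = [[0, 0, 0], [18, -6, -12], [0, 0, 0]] = 6·(0, 1, 0)(3, -1, -2)ᵀ and M₂ = S₀ − S₁ = [[0, 2, 0], [0, 4, 0], [0, 4, 0]] = 2·(1, 2, 2)(0, 1, 0)ᵀ, so take a₁ = (0, 1, 0), b₁ = (3, -1, -2), a₂ = (1, 2, 2), b₂ = (0, 1, 0).
Each slice is an integer combination of E₁ = a₁b₁ᵀ and E₂ = a₂b₂ᵀ: S₀ = −6·E₁ + 6·E₂, S₁ = −6·E₁ + 4·E₂, S₂ = −9·E₁; reading off coefficients, c₁ = (-6, -6, -9) and c₂ = (6, 4, 0).
Hence T = (0, 1, 0) ⊗ (3, -1, -2) ⊗ (-6, -6, -9) + (1, 2, 2) ⊗ (0, 1, 0) ⊗ (6, 4, 0), so rank(T) ≤ 2.
These bounds meet, so rank(T) = 2.
Check entry T[1,1,2] = 9: (1)·(-1)·(-9) + (2)·(1)·(0) = 9.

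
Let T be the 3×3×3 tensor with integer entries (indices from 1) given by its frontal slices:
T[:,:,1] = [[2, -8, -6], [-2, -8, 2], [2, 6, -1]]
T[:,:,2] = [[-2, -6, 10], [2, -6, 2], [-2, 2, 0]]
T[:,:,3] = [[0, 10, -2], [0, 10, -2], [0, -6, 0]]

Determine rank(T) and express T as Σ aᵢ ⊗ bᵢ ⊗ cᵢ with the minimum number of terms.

Lower bound: the mode-2 unfolding of T (rows indexed by j, columns by (i,k) = (1,1), (1,2), (1,3), (2,1), (2,2), (2,3), (3,1), (3,2), (3,3)) is [[2, -2, 0, -2, 2, 0, 2, -2, 0], [-8, -6, 10, -8, -6, 10, 6, 2, -6], [-6, 10, -2, 2, 2, -2, -1, 0, 0]].
There the 3×3 minor on rows j ∈ {1, 2, 3}, columns (i,k) ∈ {(1,1), (1,2), (1,3)} is det [[2, -2, 0], [-8, -6, 10], [-6, 10, -2]] = -24 ≠ 0, so this unfolding has rank ≥ 3; CP rank is at least every unfolding rank, so rank(T) ≥ 3. (This is only a lower bound: in general the CP rank may exceed every unfolding rank, so we still need to exhibit 3 rank-1 terms summing to T.)
Upper bound: T is a sum of 3 rank-1 terms, T = [1, -1, 1] ⊗ [1, 0, -2] ⊗ [2, -2, 0] + [1, 1, -1] ⊗ [0, 1, 1] ⊗ [-4, 2, 2] + [2, 2, -1] ⊗ [0, 2, -1] ⊗ [-1, -2, 2] (written with every a and b primitive with positive leading entry and the scale carried by c; CP decompositions are not unique, and this one is verified by expanding entrywise), so rank(T) ≤ 3.
These bounds meet, so rank(T) = 3.

rank(T) = 3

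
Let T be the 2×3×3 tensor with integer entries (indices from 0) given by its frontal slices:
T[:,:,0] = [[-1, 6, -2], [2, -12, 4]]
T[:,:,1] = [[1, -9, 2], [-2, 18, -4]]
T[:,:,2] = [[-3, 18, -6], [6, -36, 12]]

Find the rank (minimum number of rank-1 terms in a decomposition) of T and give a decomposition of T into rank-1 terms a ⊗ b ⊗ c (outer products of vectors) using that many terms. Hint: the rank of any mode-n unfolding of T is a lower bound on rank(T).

Lower bound: the mode-2 unfolding of T (rows indexed by j, columns by (i,k) = (0,0), (0,1), (0,2), (1,0), (1,1), (1,2)) is [[-1, 1, -3, 2, -2, 6], [6, -9, 18, -12, 18, -36], [-2, 2, -6, 4, -4, 12]].
There the 2×2 minor on rows j ∈ {0, 1}, columns (i,k) ∈ {(0,0), (0,1)} is det [[-1, 1], [6, -9]] = 3 ≠ 0, so this unfolding has rank ≥ 2; CP rank is at least every unfolding rank, so rank(T) ≥ 2. (This is only a lower bound: in general the CP rank may exceed every unfolding rank, so we still need to exhibit 2 rank-1 terms summing to T.)
Upper bound — finding two terms. Every mode-1 slice of T is a multiple of one matrix: T[i,:,:] = a[i]·M with a = [1, -2] and M = [[-1, 1, -3], [6, -9, 18], [-2, 2, -6]] (rows indexed by j, columns by k). So it suffices to write M as a sum of two rank-1 matrices.
The rows of M satisfy (row 2) = 2·(row 0), so splitting by rows, M = [1, 0, 2][-1, 1, -3]ᵀ + [0, 1, 0][6, -9, 18]ᵀ.
Hence T = [1, -2] ⊗ [1, 0, 2] ⊗ [-1, 1, -3] + [1, -2] ⊗ [0, 1, 0] ⊗ [6, -9, 18], so rank(T) ≤ 2.
These bounds meet, so rank(T) = 2.

rank(T) = 2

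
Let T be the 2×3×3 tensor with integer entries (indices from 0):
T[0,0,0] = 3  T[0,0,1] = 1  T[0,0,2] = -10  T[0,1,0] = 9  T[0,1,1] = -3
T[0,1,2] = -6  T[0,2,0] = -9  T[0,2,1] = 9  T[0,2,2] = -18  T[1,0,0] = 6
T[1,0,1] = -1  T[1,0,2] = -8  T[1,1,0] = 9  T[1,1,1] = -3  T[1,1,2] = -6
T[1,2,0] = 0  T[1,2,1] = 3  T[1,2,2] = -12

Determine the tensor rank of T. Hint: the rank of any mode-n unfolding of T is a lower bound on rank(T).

Lower bound: in the mode-3 unfolding of T (rows indexed by k, columns by (i,j)) the 2×2 minor on rows k ∈ {0, 1}, columns (i,j) ∈ {(0,0), (0,1)} is det [[3, 9], [1, -3]] = -18 ≠ 0, so that unfolding has rank ≥ 2 and hence rank(T) ≥ 2 (CP rank is at least every unfolding rank, though it can be larger).
Upper bound: with S_k = T[:,:,k], the two rank-1 terms a₁b₁ᵀ, a₂b₂ᵀ are the rank-1 members of the pencil x·S₀ + y·S₁.
The 2×2 minor of x·S₀ + y·S₁ on rows {0,1}, columns {0,1} is −27·x² + 27·xy − 6·y² = (-3)·(3·x − 2·y)(3·x − y), vanishing at (x:y) = (2:3) and (1:3).
M₁ = 2·S₀ + 3·S₁ = [[9, 9, 9], [9, 9, 9]] = 9·[1, 1][1, 1, 1]ᵀ and M₂ = S₀ + 3·S₁ = [[6, 0, 18], [3, 0, 9]] = 3·[2, 1][1, 0, 3]ᵀ, so take a₁ = [1, 1], b₁ = [1, 1, 1], a₂ = [2, 1], b₂ = [1, 0, 3].
Each slice is an integer combination of E₁ = a₁b₁ᵀ and E₂ = a₂b₂ᵀ: S₀ = 9·E₁ − 3·E₂, S₁ = −3·E₁ + 2·E₂, S₂ = −6·E₁ − 2·E₂; reading off coefficients, c₁ = [9, -3, -6] and c₂ = [-3, 2, -2].
Hence T = [1, 1] ⊗ [1, 1, 1] ⊗ [9, -3, -6] + [2, 1] ⊗ [1, 0, 3] ⊗ [-3, 2, -2], so rank(T) ≤ 2.
These bounds meet, so rank(T) = 2.

2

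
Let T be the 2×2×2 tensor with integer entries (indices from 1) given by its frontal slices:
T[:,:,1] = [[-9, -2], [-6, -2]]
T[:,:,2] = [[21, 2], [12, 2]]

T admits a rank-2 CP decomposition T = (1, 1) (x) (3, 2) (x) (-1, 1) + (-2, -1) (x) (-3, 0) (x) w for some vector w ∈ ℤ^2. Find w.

Subtract the known terms from T to get the rank-1 residual R = (-2, -1) (x) (-3, 0) (x) w, so R[i,j,k] = a[i]·b[j]·w[k]. Pick indices with nonzero a[1]·b[1] = (-2)·(-3) = 6. Only the fibre through (1,1,·) is needed: R[1,1,:] = T[1,1,:] − Σₗ aₗ[1]bₗ[1]cₗ = [-9, 21] − (1)·(3)·(-1, 1) = [-6, 18]. Then w[k] = R[1,1,k] / 6 for each k, giving w = [-6, 18] / 6 = (-1, 3).

w = (-1, 3)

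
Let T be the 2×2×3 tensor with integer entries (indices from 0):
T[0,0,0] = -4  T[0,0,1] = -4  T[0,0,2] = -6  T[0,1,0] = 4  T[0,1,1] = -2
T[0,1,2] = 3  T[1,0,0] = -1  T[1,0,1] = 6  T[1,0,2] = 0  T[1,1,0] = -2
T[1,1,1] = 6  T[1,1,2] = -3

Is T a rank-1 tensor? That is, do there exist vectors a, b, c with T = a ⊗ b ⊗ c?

The mode-3 unfolding of T (rows indexed by k, columns by (i,j) = (0,0), (0,1), (1,0), (1,1)) is [[-4, 4, -1, -2], [-4, -2, 6, 6], [-6, 3, 0, -3]].
There the 3×3 minor on rows k ∈ {0, 1, 2}, columns (i,j) ∈ {(0,0), (0,1), (1,0)} is det [[-4, 4, -1], [-4, -2, 6], [-6, 3, 0]] = -48 ≠ 0, so this unfolding has rank ≥ 3; CP rank is at least every unfolding rank, so rank(T) ≥ 3.
In particular rank(T) ≥ 3 > 1, so T is not rank-1.

No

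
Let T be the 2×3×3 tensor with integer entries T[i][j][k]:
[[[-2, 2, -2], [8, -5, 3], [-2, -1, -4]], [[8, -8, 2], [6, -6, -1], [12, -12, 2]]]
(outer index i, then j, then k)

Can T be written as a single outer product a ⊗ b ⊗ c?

The mode-3 unfolding of T (rows indexed by k, columns by (i,j) = (0,0), (0,1), (0,2), (1,0), (1,1), (1,2)) is [[-2, 8, -2, 8, 6, 12], [2, -5, -1, -8, -6, -12], [-2, 3, -4, 2, -1, 2]].
There the 3×3 minor on rows k ∈ {0, 1, 2}, columns (i,j) ∈ {(0,0), (0,1), (0,2)} is det [[-2, 8, -2], [2, -5, -1], [-2, 3, -4]] = 42 ≠ 0, so this unfolding has rank ≥ 3; CP rank is at least every unfolding rank, so rank(T) ≥ 3.
In particular rank(T) ≥ 3 > 1, so T is not rank-1.

No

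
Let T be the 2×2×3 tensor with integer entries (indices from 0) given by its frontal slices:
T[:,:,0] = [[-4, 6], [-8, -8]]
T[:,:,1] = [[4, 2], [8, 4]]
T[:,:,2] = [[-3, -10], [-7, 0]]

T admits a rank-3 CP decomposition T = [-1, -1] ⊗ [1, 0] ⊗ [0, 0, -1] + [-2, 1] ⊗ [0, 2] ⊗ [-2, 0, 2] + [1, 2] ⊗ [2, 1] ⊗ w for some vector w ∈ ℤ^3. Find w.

Subtract the known terms from T to get the rank-1 residual R = [1, 2] ⊗ [2, 1] ⊗ w, so R[i,j,k] = a[i]·b[j]·w[k]. Pick indices with nonzero a[0]·b[0] = (1)·(2) = 2. Only the fibre through (0,0,·) is needed: R[0,0,:] = T[0,0,:] − Σₗ aₗ[0]bₗ[0]cₗ = [-4, 4, -3] − (-1)·(1)·[0, 0, -1] − (-2)·(0)·[-2, 0, 2] = [-4, 4, -4]. Then w[k] = R[0,0,k] / 2 for each k, giving w = [-4, 4, -4] / 2 = [-2, 2, -2].

w = [-2, 2, -2]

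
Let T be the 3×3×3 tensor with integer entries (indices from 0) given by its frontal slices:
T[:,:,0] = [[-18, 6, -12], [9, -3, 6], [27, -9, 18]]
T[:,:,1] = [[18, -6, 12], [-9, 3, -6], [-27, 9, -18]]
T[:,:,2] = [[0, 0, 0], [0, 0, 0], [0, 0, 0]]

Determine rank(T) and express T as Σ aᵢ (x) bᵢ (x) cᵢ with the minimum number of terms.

Lower bound: T ≠ 0 (e.g. T[0,0,0] = -18), so rank(T) ≥ 1.
Upper bound: if T = a (x) b (x) c then every fibre of T is a multiple of the corresponding factor, so read the factors off the fibres through the nonzero entry T[0,0,0] = -18.
The mode-1 fibre T[:,0,0] = [-18, 9, 27] gives a = [2, -1, -3] (primitive direction); the mode-2 fibre T[0,:,0] = [-18, 6, -12] gives b = [3, -1, 2]; then c[k] = T[0,0,k] / (a[0]·b[0]) = [-18, 18, 0] / 6 = [-3, 3, 0].
Expanding [2, -1, -3] (x) [3, -1, 2] (x) [-3, 3, 0] reproduces all 27 entries of T, so T = [2, -1, -3] (x) [3, -1, 2] (x) [-3, 3, 0] and rank(T) ≤ 1.
These bounds meet, so rank(T) = 1.

rank(T) = 1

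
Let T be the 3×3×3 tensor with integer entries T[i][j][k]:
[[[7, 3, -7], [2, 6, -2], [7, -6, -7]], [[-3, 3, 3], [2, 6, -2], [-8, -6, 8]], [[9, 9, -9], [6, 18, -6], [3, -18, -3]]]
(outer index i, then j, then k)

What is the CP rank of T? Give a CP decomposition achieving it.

Lower bound: the mode-1 unfolding of T (rows indexed by i, columns by (j,k) = (0,0), (0,1), (0,2), (1,0), (1,1), (1,2), (2,0), (2,1), (2,2)) is [[7, 3, -7, 2, 6, -2, 7, -6, -7], [-3, 3, 3, 2, 6, -2, -8, -6, 8], [9, 9, -9, 6, 18, -6, 3, -18, -3]].
There the 2×2 minor on rows i ∈ {0, 1}, columns (j,k) ∈ {(0,0), (0,1)} is det [[7, 3], [-3, 3]] = 30 ≠ 0, so this unfolding has rank ≥ 2; CP rank is at least every unfolding rank, so rank(T) ≥ 2. (This is only a lower bound: in general the CP rank may exceed every unfolding rank, so we still need to exhibit 2 rank-1 terms summing to T.)
Upper bound — finding two terms. Write S_k = T[:,:,k] for the frontal slices: S₀ = [[7, 2, 7], [-3, 2, -8], [9, 6, 3]], S₁ = [[3, 6, -6], [3, 6, -6], [9, 18, -18]], S₂ = [[-7, -2, -7], [3, -2, 8], [-9, -6, -3]].
If T = a₁ ⊗ b₁ ⊗ c₁ + a₂ ⊗ b₂ ⊗ c₂ then each S_k = c₁[k]·a₁b₁ᵀ + c₂[k]·a₂b₂ᵀ. S₀ and S₁ are linearly independent, so a₁b₁ᵀ and a₂b₂ᵀ must span the same plane of matrices: they are the rank-1 matrices of the form x·S₀ + y·S₁.
The 2×2 minor of x·S₀ + y·S₁ on rows {0,1}, columns {0,1} is 20·x² + 60·xy = 20·(x + 3·y)(x), vanishing at (x:y) = (3:-1) and (0:1).
M₁ = 3·S₀ − S₁ = [[18, 0, 27], [-12, 0, -18], [18, 0, 27]] = 3·[3, -2, 3][2, 0, 3]ᵀ and M₂ = S₁ = [[3, 6, -6], [3, 6, -6], [9, 18, -18]] = 3·[1, 1, 3][1, 2, -2]ᵀ, so take a₁ = [3, -2, 3], b₁ = [2, 0, 3], a₂ = [1, 1, 3], b₂ = [1, 2, -2].
Each slice is an integer combination of E₁ = a₁b₁ᵀ and E₂ = a₂b₂ᵀ: S₀ = E₁ + E₂, S₁ = 3·E₂, S₂ = −E₁ − E₂; reading off coefficients, c₁ = [1, 0, -1] and c₂ = [1, 3, -1].
Hence T = [3, -2, 3] ⊗ [2, 0, 3] ⊗ [1, 0, -1] + [1, 1, 3] ⊗ [1, 2, -2] ⊗ [1, 3, -1], so rank(T) ≤ 2.
These bounds meet, so rank(T) = 2.
Check entry T[1,0,2] = 3: (-2)·(2)·(-1) + (1)·(1)·(-1) = 3.

rank(T) = 2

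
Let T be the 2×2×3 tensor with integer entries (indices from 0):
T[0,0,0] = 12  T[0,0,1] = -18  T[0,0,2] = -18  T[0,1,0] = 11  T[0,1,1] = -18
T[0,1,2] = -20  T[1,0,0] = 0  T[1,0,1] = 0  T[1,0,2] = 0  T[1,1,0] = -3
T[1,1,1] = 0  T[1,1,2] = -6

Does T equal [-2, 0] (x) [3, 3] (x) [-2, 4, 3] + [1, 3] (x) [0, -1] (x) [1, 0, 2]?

Reconstruct entry (0,0,1) from the claimed factors: Σₗ aₗ[0]bₗ[0]cₗ[1] = (-2)·(3)·(4) + (1)·(0)·(0) = -24, but T[0,0,1] = -18. The claim is false.

No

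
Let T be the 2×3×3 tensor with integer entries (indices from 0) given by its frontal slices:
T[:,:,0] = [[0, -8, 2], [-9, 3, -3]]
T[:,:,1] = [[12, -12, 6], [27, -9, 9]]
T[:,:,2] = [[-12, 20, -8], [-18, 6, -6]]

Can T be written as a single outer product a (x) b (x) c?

The mode-2 unfolding of T (rows indexed by j, columns by (i,k) = (0,0), (0,1), (0,2), (1,0), (1,1), (1,2)) is [[0, 12, -12, -9, 27, -18], [-8, -12, 20, 3, -9, 6], [2, 6, -8, -3, 9, -6]].
There the 2×2 minor on rows j ∈ {0, 1}, columns (i,k) ∈ {(0,0), (0,1)} is det [[0, 12], [-8, -12]] = 96 ≠ 0, so this unfolding has rank ≥ 2; CP rank is at least every unfolding rank, so rank(T) ≥ 2.
In particular rank(T) ≥ 2 > 1, so T is not rank-1.

No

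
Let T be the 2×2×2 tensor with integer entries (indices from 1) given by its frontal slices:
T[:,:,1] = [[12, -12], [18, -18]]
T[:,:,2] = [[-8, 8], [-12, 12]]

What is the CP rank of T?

1

Lower bound: T ≠ 0 (e.g. T[1,1,1] = 12), so rank(T) ≥ 1.
Upper bound: the mode-1 fibre T[:,1,1] = [12, 18] gives a = (2, 3) (primitive direction); the mode-2 fibre T[1,:,1] = [12, -12] gives b = (1, -1); then c[k] = T[1,1,k] / (a[1]·b[1]) = [12, -8] / 2 = (6, -4).
Expanding (2, 3) (x) (1, -1) (x) (6, -4) reproduces all 8 entries of T, so T = (2, 3) (x) (1, -1) (x) (6, -4) and rank(T) ≤ 1.
These bounds meet, so rank(T) = 1.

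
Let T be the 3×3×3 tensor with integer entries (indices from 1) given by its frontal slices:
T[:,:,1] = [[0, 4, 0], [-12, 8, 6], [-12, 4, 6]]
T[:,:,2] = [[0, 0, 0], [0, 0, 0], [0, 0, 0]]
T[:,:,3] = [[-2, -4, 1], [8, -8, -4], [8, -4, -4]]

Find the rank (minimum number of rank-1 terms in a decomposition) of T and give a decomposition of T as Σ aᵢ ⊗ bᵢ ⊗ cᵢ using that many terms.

Lower bound: the mode-1 unfolding of T (rows indexed by i, columns by (j,k) = (1,1), (1,2), (1,3), (2,1), (2,2), (2,3), (3,1), (3,2), (3,3)) is [[0, 0, -2, 4, 0, -4, 0, 0, 1], [-12, 0, 8, 8, 0, -8, 6, 0, -4], [-12, 0, 8, 4, 0, -4, 6, 0, -4]].
There the 3×3 minor on rows i ∈ {1, 2, 3}, columns (j,k) ∈ {(1,1), (1,3), (2,1)} is det [[0, -2, 4], [-12, 8, 8], [-12, 8, 4]] = 96 ≠ 0, so this unfolding has rank ≥ 3; CP rank is at least every unfolding rank, so rank(T) ≥ 3. (Unfolding ranks only ever bound the CP rank from below — rank(T) can be strictly larger than all of them — so the matching upper bound has to come from an explicit 3-term decomposition.)
Upper bound: T is a sum of 3 rank-1 terms, T = (1, -1, -1) ⊗ (2, -2, -1) ⊗ (2, 0, -2) + (1, 2, 2) ⊗ (2, 0, -1) ⊗ (-2, 0, 1) + (2, 1, 0) ⊗ (0, 1, 0) ⊗ (4, 0, -4) (one valid choice — decompositions are not unique — normalised so each a, b is primitive with positive first nonzero entry; check it by expanding all entries), so rank(T) ≤ 3.
These bounds meet, so rank(T) = 3.

rank(T) = 3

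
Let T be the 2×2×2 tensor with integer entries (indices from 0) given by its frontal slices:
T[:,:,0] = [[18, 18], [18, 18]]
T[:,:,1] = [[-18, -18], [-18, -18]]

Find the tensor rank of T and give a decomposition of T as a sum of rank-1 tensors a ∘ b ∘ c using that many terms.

rank(T) = 1

Lower bound: T ≠ 0 (e.g. T[0,0,0] = 18), so rank(T) ≥ 1.
Upper bound: if T = a ∘ b ∘ c then every fibre of T is a multiple of the corresponding factor, so read the factors off the fibres through the nonzero entry T[0,0,0] = 18.
The mode-1 fibre T[:,0,0] = [18, 18] gives a = (1, 1) (primitive direction); the mode-2 fibre T[0,:,0] = [18, 18] gives b = (1, 1); then c[k] = T[0,0,k] / (a[0]·b[0]) = [18, -18] / 1 = (18, -18).
Expanding (1, 1) ∘ (1, 1) ∘ (18, -18) reproduces all 8 entries of T, so T = (1, 1) ∘ (1, 1) ∘ (18, -18) and rank(T) ≤ 1.
These bounds meet, so rank(T) = 1.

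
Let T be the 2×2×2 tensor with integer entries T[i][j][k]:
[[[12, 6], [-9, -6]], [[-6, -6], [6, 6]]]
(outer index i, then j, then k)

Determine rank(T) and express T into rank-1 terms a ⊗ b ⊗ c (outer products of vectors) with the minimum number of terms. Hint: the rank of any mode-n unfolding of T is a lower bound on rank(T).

Lower bound: the mode-2 unfolding of T (rows indexed by j, columns by (i,k) = (0,0), (0,1), (1,0), (1,1)) is [[12, 6, -6, -6], [-9, -6, 6, 6]].
There the 2×2 minor on rows j ∈ {0, 1}, columns (i,k) ∈ {(0,0), (0,1)} is det [[12, 6], [-9, -6]] = -18 ≠ 0, so this unfolding has rank ≥ 2; CP rank is at least every unfolding rank, so rank(T) ≥ 2. (Flattening ranks never certify an upper bound on CP rank; for that we must actually write T with 2 rank-1 terms.)
Upper bound — finding two terms. Write S_k = T[:,:,k] for the frontal slices: S₀ = [[12, -9], [-6, 6]], S₁ = [[6, -6], [-6, 6]].
If T = a₁ ⊗ b₁ ⊗ c₁ + a₂ ⊗ b₂ ⊗ c₂ then each S_k = c₁[k]·a₁b₁ᵀ + c₂[k]·a₂b₂ᵀ. S₀ and S₁ are linearly independent, so a₁b₁ᵀ and a₂b₂ᵀ must span the same plane of matrices: they are the rank-1 matrices of the form x·S₀ + y·S₁.
det(x·S₀ + y·S₁) is 18·x² + 18·xy = 18·(x + y)(x), vanishing at (x:y) = (1:-1) and (0:1).
M₁ = S₀ − S₁ = [[6, -3], [0, 0]] = 3·(1, 0)(2, -1)ᵀ and M₂ = S₁ = [[6, -6], [-6, 6]] = 6·(1, -1)(1, -1)ᵀ, so take a₁ = (1, 0), b₁ = (2, -1), a₂ = (1, -1), b₂ = (1, -1).
Each slice is an integer combination of E₁ = a₁b₁ᵀ and E₂ = a₂b₂ᵀ: S₀ = 3·E₁ + 6·E₂, S₁ = 6·E₂; reading off coefficients, c₁ = (3, 0) and c₂ = (6, 6).
Hence T = (1, 0) ⊗ (2, -1) ⊗ (3, 0) + (1, -1) ⊗ (1, -1) ⊗ (6, 6), so rank(T) ≤ 2.
These bounds meet, so rank(T) = 2.

rank(T) = 2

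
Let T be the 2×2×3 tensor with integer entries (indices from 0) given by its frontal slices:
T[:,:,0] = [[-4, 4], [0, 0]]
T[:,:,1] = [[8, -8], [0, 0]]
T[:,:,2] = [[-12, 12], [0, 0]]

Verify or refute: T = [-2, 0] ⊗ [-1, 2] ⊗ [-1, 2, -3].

Reconstruct entry (0,0,0) from the claimed factors: Σₗ aₗ[0]bₗ[0]cₗ[0] = (-2)·(-1)·(-1) = -2, but T[0,0,0] = -4. The claim is false.

No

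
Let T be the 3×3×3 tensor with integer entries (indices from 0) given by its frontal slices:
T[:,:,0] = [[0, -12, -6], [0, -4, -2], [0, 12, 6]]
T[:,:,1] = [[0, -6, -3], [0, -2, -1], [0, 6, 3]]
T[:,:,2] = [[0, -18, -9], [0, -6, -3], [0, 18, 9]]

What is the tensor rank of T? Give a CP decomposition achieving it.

rank(T) = 1

Lower bound: T ≠ 0 (e.g. T[0,1,0] = -12), so rank(T) ≥ 1.
Upper bound: if T = a ⊗ b ⊗ c then every fibre of T is a multiple of the corresponding factor, so read the factors off the fibres through the nonzero entry T[0,1,0] = -12.
The mode-1 fibre T[:,1,0] = [-12, -4, 12] gives a = (3, 1, -3) (primitive direction); the mode-2 fibre T[0,:,0] = [0, -12, -6] gives b = (0, 2, 1); then c[k] = T[0,1,k] / (a[0]·b[1]) = [-12, -6, -18] / 6 = (-2, -1, -3).
Expanding (3, 1, -3) ⊗ (0, 2, 1) ⊗ (-2, -1, -3) reproduces all 27 entries of T, so T = (3, 1, -3) ⊗ (0, 2, 1) ⊗ (-2, -1, -3) and rank(T) ≤ 1.
These bounds meet, so rank(T) = 1.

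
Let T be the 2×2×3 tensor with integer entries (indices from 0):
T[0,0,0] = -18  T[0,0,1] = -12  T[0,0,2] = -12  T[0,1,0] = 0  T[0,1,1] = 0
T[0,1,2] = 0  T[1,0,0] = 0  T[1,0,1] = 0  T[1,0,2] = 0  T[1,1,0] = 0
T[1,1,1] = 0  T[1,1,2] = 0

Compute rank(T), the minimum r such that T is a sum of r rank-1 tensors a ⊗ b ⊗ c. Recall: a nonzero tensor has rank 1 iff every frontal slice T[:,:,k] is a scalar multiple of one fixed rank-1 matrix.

Lower bound: T ≠ 0 (e.g. T[0,0,0] = -18), so rank(T) ≥ 1.
Upper bound: if T = a ⊗ b ⊗ c then every fibre of T is a multiple of the corresponding factor, so read the factors off the fibres through the nonzero entry T[0,0,0] = -18.
The mode-1 fibre T[:,0,0] = [-18, 0] gives a = [1, 0] (primitive direction); the mode-2 fibre T[0,:,0] = [-18, 0] gives b = [1, 0]; then c[k] = T[0,0,k] / (a[0]·b[0]) = [-18, -12, -12] / 1 = [-18, -12, -12].
Expanding [1, 0] ⊗ [1, 0] ⊗ [-18, -12, -12] reproduces all 12 entries of T, so T = [1, 0] ⊗ [1, 0] ⊗ [-18, -12, -12] and rank(T) ≤ 1.
These bounds meet, so rank(T) = 1.
Check entry T[1,1,1] = 0: (0)·(0)·(-12) = 0.

1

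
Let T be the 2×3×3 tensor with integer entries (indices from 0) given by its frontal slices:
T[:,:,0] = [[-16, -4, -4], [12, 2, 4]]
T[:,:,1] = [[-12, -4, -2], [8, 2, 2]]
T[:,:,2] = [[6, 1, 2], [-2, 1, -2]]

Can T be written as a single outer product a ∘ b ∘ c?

The mode-3 unfolding of T (rows indexed by k, columns by (i,j) = (0,0), (0,1), (0,2), (1,0), (1,1), (1,2)) is [[-16, -4, -4, 12, 2, 4], [-12, -4, -2, 8, 2, 2], [6, 1, 2, -2, 1, -2]].
There the 3×3 minor on rows k ∈ {0, 1, 2}, columns (i,j) ∈ {(0,0), (0,1), (1,0)} is det [[-16, -4, 12], [-12, -4, 8], [6, 1, -2]] = 48 ≠ 0, so this unfolding has rank ≥ 3; CP rank is at least every unfolding rank, so rank(T) ≥ 3.
In particular rank(T) ≥ 3 > 1, so T is not rank-1.

No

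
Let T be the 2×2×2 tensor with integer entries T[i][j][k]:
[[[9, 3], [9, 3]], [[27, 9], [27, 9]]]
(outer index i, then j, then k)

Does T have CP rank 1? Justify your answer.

If T = a ⊗ b ⊗ c then every fibre of T is a multiple of the corresponding factor, so read the factors off the fibres through the nonzero entry T[0,0,0] = 9.
The mode-1 fibre T[:,0,0] = [9, 27] gives a = (1, 3) (primitive direction); the mode-2 fibre T[0,:,0] = [9, 9] gives b = (1, 1); then c[k] = T[0,0,k] / (a[0]·b[0]) = [9, 3] / 1 = (9, 3).
Expanding (1, 3) ⊗ (1, 1) ⊗ (9, 3) reproduces all 8 entries of T, so T = (1, 3) ⊗ (1, 1) ⊗ (9, 3) and rank(T) ≤ 1.
Equivalently every frontal slice T[:,:,k] is c[k] times the rank-1 matrix (1, 3) ⊗ (1, 1). So T has rank 1 (it is nonzero).

Yes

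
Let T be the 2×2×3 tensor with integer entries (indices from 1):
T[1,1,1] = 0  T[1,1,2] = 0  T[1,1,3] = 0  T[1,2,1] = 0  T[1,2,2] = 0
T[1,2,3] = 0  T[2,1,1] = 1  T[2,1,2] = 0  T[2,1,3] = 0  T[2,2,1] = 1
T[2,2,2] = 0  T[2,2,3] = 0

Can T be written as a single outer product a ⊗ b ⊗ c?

If T = a ⊗ b ⊗ c then every fibre of T is a multiple of the corresponding factor, so read the factors off the fibres through the nonzero entry T[2,1,1] = 1.
The mode-1 fibre T[:,1,1] = [0, 1] gives a = [0, 1] (primitive direction); the mode-2 fibre T[2,:,1] = [1, 1] gives b = [1, 1]; then c[k] = T[2,1,k] / (a[2]·b[1]) = [1, 0, 0] / 1 = [1, 0, 0].
Expanding [0, 1] ⊗ [1, 1] ⊗ [1, 0, 0] reproduces all 12 entries of T, so T = [0, 1] ⊗ [1, 1] ⊗ [1, 0, 0] and rank(T) ≤ 1.
Equivalently every frontal slice T[:,:,k] is c[k] times the rank-1 matrix [0, 1] ⊗ [1, 1]. So T has rank 1 (it is nonzero).

Yes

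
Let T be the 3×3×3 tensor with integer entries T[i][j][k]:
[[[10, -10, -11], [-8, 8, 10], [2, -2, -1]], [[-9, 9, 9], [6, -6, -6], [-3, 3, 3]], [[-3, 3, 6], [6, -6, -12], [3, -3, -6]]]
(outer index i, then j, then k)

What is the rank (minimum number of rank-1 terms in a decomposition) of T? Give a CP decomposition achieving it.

Lower bound: the mode-1 unfolding of T (rows indexed by i, columns by (j,k) = (0,0), (0,1), (0,2), (1,0), (1,1), (1,2), (2,0), (2,1), (2,2)) is [[10, -10, -11, -8, 8, 10, 2, -2, -1], [-9, 9, 9, 6, -6, -6, -3, 3, 3], [-3, 3, 6, 6, -6, -12, 3, -3, -6]].
There the 2×2 minor on rows i ∈ {0, 1}, columns (j,k) ∈ {(0,0), (0,2)} is det [[10, -11], [-9, 9]] = -9 ≠ 0, so this unfolding has rank ≥ 2; CP rank is at least every unfolding rank, so rank(T) ≥ 2. (This is only a lower bound: in general the CP rank may exceed every unfolding rank, so we still need to exhibit 2 rank-1 terms summing to T.)
Upper bound — finding two terms. Write S_k = T[:,:,k] for the frontal slices: S₀ = [[10, -8, 2], [-9, 6, -3], [-3, 6, 3]], S₁ = [[-10, 8, -2], [9, -6, 3], [3, -6, -3]], S₂ = [[-11, 10, -1], [9, -6, 3], [6, -12, -6]].
If T = a₁ ⊗ b₁ ⊗ c₁ + a₂ ⊗ b₂ ⊗ c₂ then each S_k = c₁[k]·a₁b₁ᵀ + c₂[k]·a₂b₂ᵀ. S₀ and S₂ are linearly independent, so a₁b₁ᵀ and a₂b₂ᵀ must span the same plane of matrices: they are the rank-1 matrices of the form x·S₀ + y·S₂.
The 2×2 minor of x·S₀ + y·S₂ on rows {0,1}, columns {0,1} is −12·x² + 36·xy − 24·y² = (-12)·(x − 2·y)(x − y), vanishing at (x:y) = (2:1) and (1:1).
M₁ = 2·S₀ + S₂ = [[9, -6, 3], [-9, 6, -3], [0, 0, 0]] = 3·[1, -1, 0][3, -2, 1]ᵀ and M₂ = S₀ + S₂ = [[-1, 2, 1], [0, 0, 0], [3, -6, -3]] = −[1, 0, -3][1, -2, -1]ᵀ, so take a₁ = [1, -1, 0], b₁ = [3, -2, 1], a₂ = [1, 0, -3], b₂ = [1, -2, -1].
Each slice is an integer combination of E₁ = a₁b₁ᵀ and E₂ = a₂b₂ᵀ: S₀ = 3·E₁ + E₂, S₁ = −3·E₁ − E₂, S₂ = −3·E₁ − 2·E₂; reading off coefficients, c₁ = [3, -3, -3] and c₂ = [1, -1, -2].
Hence T = [1, -1, 0] ⊗ [3, -2, 1] ⊗ [3, -3, -3] + [1, 0, -3] ⊗ [1, -2, -1] ⊗ [1, -1, -2], so rank(T) ≤ 2.
These bounds meet, so rank(T) = 2.

rank(T) = 2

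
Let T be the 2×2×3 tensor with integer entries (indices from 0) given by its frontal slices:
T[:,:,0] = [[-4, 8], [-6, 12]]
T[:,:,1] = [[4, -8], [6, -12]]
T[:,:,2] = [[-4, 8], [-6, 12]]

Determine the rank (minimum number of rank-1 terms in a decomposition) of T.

Lower bound: T ≠ 0 (e.g. T[0,0,0] = -4), so rank(T) ≥ 1.
Upper bound: if T = a ⊗ b ⊗ c then every fibre of T is a multiple of the corresponding factor, so read the factors off the fibres through the nonzero entry T[0,0,0] = -4.
The mode-1 fibre T[:,0,0] = [-4, -6] gives a = [2, 3] (primitive direction); the mode-2 fibre T[0,:,0] = [-4, 8] gives b = [1, -2]; then c[k] = T[0,0,k] / (a[0]·b[0]) = [-4, 4, -4] / 2 = [-2, 2, -2].
Expanding [2, 3] ⊗ [1, -2] ⊗ [-2, 2, -2] reproduces all 12 entries of T, so T = [2, 3] ⊗ [1, -2] ⊗ [-2, 2, -2] and rank(T) ≤ 1.
These bounds meet, so rank(T) = 1.
Check entry T[0,1,0] = 8: (2)·(-2)·(-2) = 8.

1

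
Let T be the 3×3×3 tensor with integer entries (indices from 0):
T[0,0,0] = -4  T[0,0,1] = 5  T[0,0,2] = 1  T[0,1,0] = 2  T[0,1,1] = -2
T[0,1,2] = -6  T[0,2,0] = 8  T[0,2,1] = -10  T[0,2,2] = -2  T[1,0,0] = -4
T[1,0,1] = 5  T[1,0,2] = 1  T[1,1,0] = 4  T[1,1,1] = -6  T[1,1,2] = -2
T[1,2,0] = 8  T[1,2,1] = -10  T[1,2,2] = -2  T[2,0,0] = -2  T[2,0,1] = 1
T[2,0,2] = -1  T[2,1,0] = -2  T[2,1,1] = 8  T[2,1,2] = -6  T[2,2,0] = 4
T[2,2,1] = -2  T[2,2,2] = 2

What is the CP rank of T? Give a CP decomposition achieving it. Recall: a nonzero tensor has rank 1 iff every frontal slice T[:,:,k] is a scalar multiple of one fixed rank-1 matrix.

rank(T) = 3

Lower bound: in the mode-3 unfolding of T (rows indexed by k, columns by (i,j)) the 3×3 minor on rows k ∈ {0, 1, 2}, columns (i,j) ∈ {(0,0), (0,1), (1,1)} is det [[-4, 2, 4], [5, -2, -6], [1, -6, -2]] = 24 ≠ 0, so that unfolding has rank ≥ 3 and hence rank(T) ≥ 3 (CP rank is at least every unfolding rank, though it can be larger).
Upper bound: T is a sum of 3 rank-1 terms, T = [1, 0, 2] ∘ [0, 1, 0] ∘ [-2, 4, -4] + [1, 1, -1] ∘ [1, -2, -2] ∘ [0, 1, 1] + [2, 2, 1] ∘ [1, -1, -2] ∘ [-2, 2, 0] (one valid choice — decompositions are not unique — normalised so each a, b is primitive with positive first nonzero entry; check it by expanding all entries), so rank(T) ≤ 3.
These bounds meet, so rank(T) = 3.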